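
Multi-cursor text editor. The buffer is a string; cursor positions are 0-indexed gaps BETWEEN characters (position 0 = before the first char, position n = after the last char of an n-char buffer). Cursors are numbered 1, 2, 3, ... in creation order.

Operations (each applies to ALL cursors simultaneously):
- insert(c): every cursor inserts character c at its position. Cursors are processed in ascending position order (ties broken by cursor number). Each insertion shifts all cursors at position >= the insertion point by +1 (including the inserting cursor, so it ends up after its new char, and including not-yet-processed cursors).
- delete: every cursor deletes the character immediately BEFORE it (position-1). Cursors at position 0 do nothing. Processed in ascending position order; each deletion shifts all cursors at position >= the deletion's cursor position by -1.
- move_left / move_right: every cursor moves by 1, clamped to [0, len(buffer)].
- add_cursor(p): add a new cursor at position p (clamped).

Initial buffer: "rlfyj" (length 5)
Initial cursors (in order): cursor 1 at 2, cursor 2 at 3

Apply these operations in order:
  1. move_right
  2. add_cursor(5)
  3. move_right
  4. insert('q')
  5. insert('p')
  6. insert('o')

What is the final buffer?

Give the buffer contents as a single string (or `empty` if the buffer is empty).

After op 1 (move_right): buffer="rlfyj" (len 5), cursors c1@3 c2@4, authorship .....
After op 2 (add_cursor(5)): buffer="rlfyj" (len 5), cursors c1@3 c2@4 c3@5, authorship .....
After op 3 (move_right): buffer="rlfyj" (len 5), cursors c1@4 c2@5 c3@5, authorship .....
After op 4 (insert('q')): buffer="rlfyqjqq" (len 8), cursors c1@5 c2@8 c3@8, authorship ....1.23
After op 5 (insert('p')): buffer="rlfyqpjqqpp" (len 11), cursors c1@6 c2@11 c3@11, authorship ....11.2323
After op 6 (insert('o')): buffer="rlfyqpojqqppoo" (len 14), cursors c1@7 c2@14 c3@14, authorship ....111.232323

Answer: rlfyqpojqqppoo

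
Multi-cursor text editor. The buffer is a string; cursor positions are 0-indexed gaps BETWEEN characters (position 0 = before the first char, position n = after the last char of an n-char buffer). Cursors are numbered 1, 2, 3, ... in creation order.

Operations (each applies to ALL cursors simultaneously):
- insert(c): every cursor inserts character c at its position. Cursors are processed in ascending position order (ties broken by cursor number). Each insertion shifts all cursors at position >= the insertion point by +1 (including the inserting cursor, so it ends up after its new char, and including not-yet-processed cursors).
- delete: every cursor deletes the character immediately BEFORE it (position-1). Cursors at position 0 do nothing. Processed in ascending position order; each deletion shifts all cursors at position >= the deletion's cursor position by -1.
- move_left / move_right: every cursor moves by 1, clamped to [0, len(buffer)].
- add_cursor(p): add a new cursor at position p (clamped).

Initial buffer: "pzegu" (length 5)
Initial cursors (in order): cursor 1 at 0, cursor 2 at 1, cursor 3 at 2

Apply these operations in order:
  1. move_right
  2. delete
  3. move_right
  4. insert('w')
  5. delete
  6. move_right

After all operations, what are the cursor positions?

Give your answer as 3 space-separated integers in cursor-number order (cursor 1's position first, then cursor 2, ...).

Answer: 2 2 2

Derivation:
After op 1 (move_right): buffer="pzegu" (len 5), cursors c1@1 c2@2 c3@3, authorship .....
After op 2 (delete): buffer="gu" (len 2), cursors c1@0 c2@0 c3@0, authorship ..
After op 3 (move_right): buffer="gu" (len 2), cursors c1@1 c2@1 c3@1, authorship ..
After op 4 (insert('w')): buffer="gwwwu" (len 5), cursors c1@4 c2@4 c3@4, authorship .123.
After op 5 (delete): buffer="gu" (len 2), cursors c1@1 c2@1 c3@1, authorship ..
After op 6 (move_right): buffer="gu" (len 2), cursors c1@2 c2@2 c3@2, authorship ..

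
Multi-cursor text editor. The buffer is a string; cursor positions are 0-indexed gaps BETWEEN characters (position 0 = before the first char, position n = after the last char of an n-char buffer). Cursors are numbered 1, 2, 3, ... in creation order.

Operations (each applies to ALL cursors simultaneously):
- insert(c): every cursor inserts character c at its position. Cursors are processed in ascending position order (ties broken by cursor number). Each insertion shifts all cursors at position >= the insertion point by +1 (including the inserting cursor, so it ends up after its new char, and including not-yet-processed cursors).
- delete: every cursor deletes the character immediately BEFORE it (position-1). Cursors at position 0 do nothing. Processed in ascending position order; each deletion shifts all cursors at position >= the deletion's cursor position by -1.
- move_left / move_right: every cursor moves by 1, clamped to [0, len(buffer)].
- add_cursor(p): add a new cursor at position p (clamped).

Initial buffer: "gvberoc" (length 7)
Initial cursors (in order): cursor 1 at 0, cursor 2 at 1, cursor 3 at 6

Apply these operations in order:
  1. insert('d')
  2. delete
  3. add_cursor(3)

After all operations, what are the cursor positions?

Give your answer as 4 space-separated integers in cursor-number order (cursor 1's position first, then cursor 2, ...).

Answer: 0 1 6 3

Derivation:
After op 1 (insert('d')): buffer="dgdvberodc" (len 10), cursors c1@1 c2@3 c3@9, authorship 1.2.....3.
After op 2 (delete): buffer="gvberoc" (len 7), cursors c1@0 c2@1 c3@6, authorship .......
After op 3 (add_cursor(3)): buffer="gvberoc" (len 7), cursors c1@0 c2@1 c4@3 c3@6, authorship .......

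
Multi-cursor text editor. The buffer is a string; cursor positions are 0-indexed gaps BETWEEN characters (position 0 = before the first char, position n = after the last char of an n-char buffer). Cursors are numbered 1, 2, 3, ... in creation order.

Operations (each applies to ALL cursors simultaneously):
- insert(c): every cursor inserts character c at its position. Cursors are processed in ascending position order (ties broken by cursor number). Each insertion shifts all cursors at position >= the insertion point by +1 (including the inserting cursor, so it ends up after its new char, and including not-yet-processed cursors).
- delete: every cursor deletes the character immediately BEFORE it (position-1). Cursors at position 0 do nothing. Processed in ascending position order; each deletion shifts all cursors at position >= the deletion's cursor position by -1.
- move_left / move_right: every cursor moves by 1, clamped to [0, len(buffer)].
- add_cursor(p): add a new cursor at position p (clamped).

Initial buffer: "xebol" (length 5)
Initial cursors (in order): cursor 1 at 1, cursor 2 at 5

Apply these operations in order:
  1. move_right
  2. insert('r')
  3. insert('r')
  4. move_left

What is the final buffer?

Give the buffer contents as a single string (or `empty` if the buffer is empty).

Answer: xerrbolrr

Derivation:
After op 1 (move_right): buffer="xebol" (len 5), cursors c1@2 c2@5, authorship .....
After op 2 (insert('r')): buffer="xerbolr" (len 7), cursors c1@3 c2@7, authorship ..1...2
After op 3 (insert('r')): buffer="xerrbolrr" (len 9), cursors c1@4 c2@9, authorship ..11...22
After op 4 (move_left): buffer="xerrbolrr" (len 9), cursors c1@3 c2@8, authorship ..11...22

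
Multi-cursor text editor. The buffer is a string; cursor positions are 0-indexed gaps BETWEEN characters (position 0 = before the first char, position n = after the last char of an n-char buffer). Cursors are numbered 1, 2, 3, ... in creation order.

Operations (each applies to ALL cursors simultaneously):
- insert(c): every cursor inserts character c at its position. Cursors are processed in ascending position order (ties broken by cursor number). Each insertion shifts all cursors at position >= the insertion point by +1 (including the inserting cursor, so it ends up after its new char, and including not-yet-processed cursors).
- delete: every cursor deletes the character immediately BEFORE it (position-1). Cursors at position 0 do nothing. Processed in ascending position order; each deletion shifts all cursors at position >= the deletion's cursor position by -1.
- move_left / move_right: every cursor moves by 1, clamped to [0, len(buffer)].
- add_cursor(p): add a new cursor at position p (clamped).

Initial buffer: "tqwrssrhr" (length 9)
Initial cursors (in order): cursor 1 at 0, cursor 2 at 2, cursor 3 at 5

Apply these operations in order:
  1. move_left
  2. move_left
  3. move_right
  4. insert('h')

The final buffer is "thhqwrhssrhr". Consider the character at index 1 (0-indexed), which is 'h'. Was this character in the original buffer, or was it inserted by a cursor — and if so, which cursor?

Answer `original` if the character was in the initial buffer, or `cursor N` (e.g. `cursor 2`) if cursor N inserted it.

Answer: cursor 1

Derivation:
After op 1 (move_left): buffer="tqwrssrhr" (len 9), cursors c1@0 c2@1 c3@4, authorship .........
After op 2 (move_left): buffer="tqwrssrhr" (len 9), cursors c1@0 c2@0 c3@3, authorship .........
After op 3 (move_right): buffer="tqwrssrhr" (len 9), cursors c1@1 c2@1 c3@4, authorship .........
After op 4 (insert('h')): buffer="thhqwrhssrhr" (len 12), cursors c1@3 c2@3 c3@7, authorship .12...3.....
Authorship (.=original, N=cursor N): . 1 2 . . . 3 . . . . .
Index 1: author = 1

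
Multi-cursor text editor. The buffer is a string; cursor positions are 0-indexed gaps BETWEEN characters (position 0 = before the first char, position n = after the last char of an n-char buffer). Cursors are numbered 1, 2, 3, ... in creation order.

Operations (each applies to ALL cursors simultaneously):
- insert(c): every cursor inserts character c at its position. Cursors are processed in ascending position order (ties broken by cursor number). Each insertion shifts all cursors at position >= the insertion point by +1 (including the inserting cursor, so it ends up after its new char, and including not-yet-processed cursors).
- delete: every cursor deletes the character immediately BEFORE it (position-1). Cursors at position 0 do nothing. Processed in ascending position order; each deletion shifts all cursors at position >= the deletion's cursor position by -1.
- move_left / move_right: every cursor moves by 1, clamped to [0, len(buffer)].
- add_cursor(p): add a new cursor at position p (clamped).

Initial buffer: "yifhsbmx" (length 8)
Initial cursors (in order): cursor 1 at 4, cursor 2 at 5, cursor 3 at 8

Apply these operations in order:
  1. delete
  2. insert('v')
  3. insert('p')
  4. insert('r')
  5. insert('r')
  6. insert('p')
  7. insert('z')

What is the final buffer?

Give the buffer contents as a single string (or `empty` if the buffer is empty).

Answer: yifvvpprrrrppzzbmvprrpz

Derivation:
After op 1 (delete): buffer="yifbm" (len 5), cursors c1@3 c2@3 c3@5, authorship .....
After op 2 (insert('v')): buffer="yifvvbmv" (len 8), cursors c1@5 c2@5 c3@8, authorship ...12..3
After op 3 (insert('p')): buffer="yifvvppbmvp" (len 11), cursors c1@7 c2@7 c3@11, authorship ...1212..33
After op 4 (insert('r')): buffer="yifvvpprrbmvpr" (len 14), cursors c1@9 c2@9 c3@14, authorship ...121212..333
After op 5 (insert('r')): buffer="yifvvpprrrrbmvprr" (len 17), cursors c1@11 c2@11 c3@17, authorship ...12121212..3333
After op 6 (insert('p')): buffer="yifvvpprrrrppbmvprrp" (len 20), cursors c1@13 c2@13 c3@20, authorship ...1212121212..33333
After op 7 (insert('z')): buffer="yifvvpprrrrppzzbmvprrpz" (len 23), cursors c1@15 c2@15 c3@23, authorship ...121212121212..333333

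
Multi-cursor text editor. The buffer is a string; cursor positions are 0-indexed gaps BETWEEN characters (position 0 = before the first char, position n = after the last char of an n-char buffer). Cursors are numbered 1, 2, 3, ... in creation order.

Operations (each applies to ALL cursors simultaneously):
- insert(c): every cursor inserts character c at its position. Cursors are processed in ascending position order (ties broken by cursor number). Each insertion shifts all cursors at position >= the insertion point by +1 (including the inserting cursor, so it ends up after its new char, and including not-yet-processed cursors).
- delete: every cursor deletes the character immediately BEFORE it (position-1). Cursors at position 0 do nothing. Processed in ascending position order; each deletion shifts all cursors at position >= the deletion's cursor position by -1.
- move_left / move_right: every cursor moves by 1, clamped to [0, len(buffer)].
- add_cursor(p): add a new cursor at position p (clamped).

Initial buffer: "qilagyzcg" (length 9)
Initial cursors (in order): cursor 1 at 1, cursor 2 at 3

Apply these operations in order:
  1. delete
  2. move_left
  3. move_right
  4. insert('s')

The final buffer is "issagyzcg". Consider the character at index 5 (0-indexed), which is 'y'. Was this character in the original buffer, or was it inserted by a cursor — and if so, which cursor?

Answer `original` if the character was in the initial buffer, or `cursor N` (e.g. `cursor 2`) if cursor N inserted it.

After op 1 (delete): buffer="iagyzcg" (len 7), cursors c1@0 c2@1, authorship .......
After op 2 (move_left): buffer="iagyzcg" (len 7), cursors c1@0 c2@0, authorship .......
After op 3 (move_right): buffer="iagyzcg" (len 7), cursors c1@1 c2@1, authorship .......
After op 4 (insert('s')): buffer="issagyzcg" (len 9), cursors c1@3 c2@3, authorship .12......
Authorship (.=original, N=cursor N): . 1 2 . . . . . .
Index 5: author = original

Answer: original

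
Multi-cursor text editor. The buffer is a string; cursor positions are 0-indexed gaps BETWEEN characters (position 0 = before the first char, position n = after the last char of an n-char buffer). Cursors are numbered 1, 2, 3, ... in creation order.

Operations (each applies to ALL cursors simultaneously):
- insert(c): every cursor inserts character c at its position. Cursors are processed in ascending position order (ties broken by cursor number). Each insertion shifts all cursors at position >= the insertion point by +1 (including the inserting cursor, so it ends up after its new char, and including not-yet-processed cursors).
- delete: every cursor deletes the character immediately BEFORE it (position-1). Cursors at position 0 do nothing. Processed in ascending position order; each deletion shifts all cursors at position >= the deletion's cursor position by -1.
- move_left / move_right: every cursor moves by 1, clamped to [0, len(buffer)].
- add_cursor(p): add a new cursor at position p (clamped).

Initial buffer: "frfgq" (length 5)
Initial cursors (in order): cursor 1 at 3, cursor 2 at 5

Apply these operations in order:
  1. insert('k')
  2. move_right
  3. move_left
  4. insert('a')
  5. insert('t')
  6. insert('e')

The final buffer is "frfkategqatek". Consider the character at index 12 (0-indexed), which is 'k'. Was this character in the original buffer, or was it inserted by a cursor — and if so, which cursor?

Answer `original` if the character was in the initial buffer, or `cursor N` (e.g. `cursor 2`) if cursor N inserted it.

After op 1 (insert('k')): buffer="frfkgqk" (len 7), cursors c1@4 c2@7, authorship ...1..2
After op 2 (move_right): buffer="frfkgqk" (len 7), cursors c1@5 c2@7, authorship ...1..2
After op 3 (move_left): buffer="frfkgqk" (len 7), cursors c1@4 c2@6, authorship ...1..2
After op 4 (insert('a')): buffer="frfkagqak" (len 9), cursors c1@5 c2@8, authorship ...11..22
After op 5 (insert('t')): buffer="frfkatgqatk" (len 11), cursors c1@6 c2@10, authorship ...111..222
After op 6 (insert('e')): buffer="frfkategqatek" (len 13), cursors c1@7 c2@12, authorship ...1111..2222
Authorship (.=original, N=cursor N): . . . 1 1 1 1 . . 2 2 2 2
Index 12: author = 2

Answer: cursor 2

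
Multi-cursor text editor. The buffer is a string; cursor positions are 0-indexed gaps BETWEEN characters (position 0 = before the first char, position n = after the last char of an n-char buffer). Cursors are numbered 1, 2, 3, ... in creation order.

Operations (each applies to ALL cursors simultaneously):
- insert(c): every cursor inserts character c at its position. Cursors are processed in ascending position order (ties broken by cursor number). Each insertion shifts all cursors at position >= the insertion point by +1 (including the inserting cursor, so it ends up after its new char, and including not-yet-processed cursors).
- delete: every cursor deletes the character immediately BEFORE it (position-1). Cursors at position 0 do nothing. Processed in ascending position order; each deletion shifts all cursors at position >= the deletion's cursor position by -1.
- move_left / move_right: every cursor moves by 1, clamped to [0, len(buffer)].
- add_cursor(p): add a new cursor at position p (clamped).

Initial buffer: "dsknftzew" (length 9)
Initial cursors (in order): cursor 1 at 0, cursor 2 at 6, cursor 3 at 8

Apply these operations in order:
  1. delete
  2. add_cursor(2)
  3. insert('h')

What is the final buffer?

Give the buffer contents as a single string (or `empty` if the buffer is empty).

Answer: hdshknfhzhw

Derivation:
After op 1 (delete): buffer="dsknfzw" (len 7), cursors c1@0 c2@5 c3@6, authorship .......
After op 2 (add_cursor(2)): buffer="dsknfzw" (len 7), cursors c1@0 c4@2 c2@5 c3@6, authorship .......
After op 3 (insert('h')): buffer="hdshknfhzhw" (len 11), cursors c1@1 c4@4 c2@8 c3@10, authorship 1..4...2.3.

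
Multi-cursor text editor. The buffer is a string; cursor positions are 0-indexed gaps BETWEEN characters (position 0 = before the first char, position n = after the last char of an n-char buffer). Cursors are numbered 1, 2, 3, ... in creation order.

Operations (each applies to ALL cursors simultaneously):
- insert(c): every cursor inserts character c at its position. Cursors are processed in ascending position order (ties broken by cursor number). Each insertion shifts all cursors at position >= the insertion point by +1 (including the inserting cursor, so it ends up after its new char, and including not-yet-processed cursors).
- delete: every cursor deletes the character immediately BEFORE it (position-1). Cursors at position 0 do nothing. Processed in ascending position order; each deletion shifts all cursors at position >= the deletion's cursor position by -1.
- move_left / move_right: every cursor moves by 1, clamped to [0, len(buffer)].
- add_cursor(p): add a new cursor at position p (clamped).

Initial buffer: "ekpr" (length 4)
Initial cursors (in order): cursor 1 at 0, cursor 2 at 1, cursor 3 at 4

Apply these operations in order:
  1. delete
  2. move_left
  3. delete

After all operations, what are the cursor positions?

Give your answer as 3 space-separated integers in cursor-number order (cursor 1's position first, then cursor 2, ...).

After op 1 (delete): buffer="kp" (len 2), cursors c1@0 c2@0 c3@2, authorship ..
After op 2 (move_left): buffer="kp" (len 2), cursors c1@0 c2@0 c3@1, authorship ..
After op 3 (delete): buffer="p" (len 1), cursors c1@0 c2@0 c3@0, authorship .

Answer: 0 0 0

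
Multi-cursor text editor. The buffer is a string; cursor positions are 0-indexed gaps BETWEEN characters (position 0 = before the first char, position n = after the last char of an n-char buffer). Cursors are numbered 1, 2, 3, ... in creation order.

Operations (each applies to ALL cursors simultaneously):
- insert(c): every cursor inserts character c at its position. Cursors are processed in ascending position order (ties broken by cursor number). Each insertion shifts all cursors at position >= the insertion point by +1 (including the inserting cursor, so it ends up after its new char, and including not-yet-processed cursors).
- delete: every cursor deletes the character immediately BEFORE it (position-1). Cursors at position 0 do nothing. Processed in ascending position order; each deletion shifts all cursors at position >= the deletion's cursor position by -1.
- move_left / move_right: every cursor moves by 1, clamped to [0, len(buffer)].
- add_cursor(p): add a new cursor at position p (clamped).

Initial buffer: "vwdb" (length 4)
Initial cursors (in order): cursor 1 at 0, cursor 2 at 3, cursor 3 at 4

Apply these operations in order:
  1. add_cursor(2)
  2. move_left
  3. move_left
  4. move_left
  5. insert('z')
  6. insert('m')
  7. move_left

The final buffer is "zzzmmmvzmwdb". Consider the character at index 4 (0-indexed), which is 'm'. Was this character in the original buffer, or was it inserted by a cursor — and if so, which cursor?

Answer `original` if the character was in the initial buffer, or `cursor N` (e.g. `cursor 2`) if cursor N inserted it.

Answer: cursor 2

Derivation:
After op 1 (add_cursor(2)): buffer="vwdb" (len 4), cursors c1@0 c4@2 c2@3 c3@4, authorship ....
After op 2 (move_left): buffer="vwdb" (len 4), cursors c1@0 c4@1 c2@2 c3@3, authorship ....
After op 3 (move_left): buffer="vwdb" (len 4), cursors c1@0 c4@0 c2@1 c3@2, authorship ....
After op 4 (move_left): buffer="vwdb" (len 4), cursors c1@0 c2@0 c4@0 c3@1, authorship ....
After op 5 (insert('z')): buffer="zzzvzwdb" (len 8), cursors c1@3 c2@3 c4@3 c3@5, authorship 124.3...
After op 6 (insert('m')): buffer="zzzmmmvzmwdb" (len 12), cursors c1@6 c2@6 c4@6 c3@9, authorship 124124.33...
After op 7 (move_left): buffer="zzzmmmvzmwdb" (len 12), cursors c1@5 c2@5 c4@5 c3@8, authorship 124124.33...
Authorship (.=original, N=cursor N): 1 2 4 1 2 4 . 3 3 . . .
Index 4: author = 2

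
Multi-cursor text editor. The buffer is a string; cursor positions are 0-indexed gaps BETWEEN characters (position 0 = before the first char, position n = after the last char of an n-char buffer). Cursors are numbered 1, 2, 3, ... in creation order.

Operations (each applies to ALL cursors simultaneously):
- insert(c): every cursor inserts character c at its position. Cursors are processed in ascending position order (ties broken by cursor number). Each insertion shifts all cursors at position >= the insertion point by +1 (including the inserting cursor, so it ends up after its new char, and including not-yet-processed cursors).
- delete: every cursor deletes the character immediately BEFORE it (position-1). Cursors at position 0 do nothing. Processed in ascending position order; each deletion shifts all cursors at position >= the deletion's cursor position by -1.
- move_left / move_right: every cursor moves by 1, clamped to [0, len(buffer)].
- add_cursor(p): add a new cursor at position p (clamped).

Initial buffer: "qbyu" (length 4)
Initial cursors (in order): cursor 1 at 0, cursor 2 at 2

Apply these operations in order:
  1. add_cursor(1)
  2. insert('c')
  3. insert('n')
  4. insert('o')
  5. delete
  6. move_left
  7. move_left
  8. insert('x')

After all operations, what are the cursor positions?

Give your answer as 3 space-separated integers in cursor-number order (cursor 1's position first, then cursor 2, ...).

Answer: 1 9 5

Derivation:
After op 1 (add_cursor(1)): buffer="qbyu" (len 4), cursors c1@0 c3@1 c2@2, authorship ....
After op 2 (insert('c')): buffer="cqcbcyu" (len 7), cursors c1@1 c3@3 c2@5, authorship 1.3.2..
After op 3 (insert('n')): buffer="cnqcnbcnyu" (len 10), cursors c1@2 c3@5 c2@8, authorship 11.33.22..
After op 4 (insert('o')): buffer="cnoqcnobcnoyu" (len 13), cursors c1@3 c3@7 c2@11, authorship 111.333.222..
After op 5 (delete): buffer="cnqcnbcnyu" (len 10), cursors c1@2 c3@5 c2@8, authorship 11.33.22..
After op 6 (move_left): buffer="cnqcnbcnyu" (len 10), cursors c1@1 c3@4 c2@7, authorship 11.33.22..
After op 7 (move_left): buffer="cnqcnbcnyu" (len 10), cursors c1@0 c3@3 c2@6, authorship 11.33.22..
After op 8 (insert('x')): buffer="xcnqxcnbxcnyu" (len 13), cursors c1@1 c3@5 c2@9, authorship 111.333.222..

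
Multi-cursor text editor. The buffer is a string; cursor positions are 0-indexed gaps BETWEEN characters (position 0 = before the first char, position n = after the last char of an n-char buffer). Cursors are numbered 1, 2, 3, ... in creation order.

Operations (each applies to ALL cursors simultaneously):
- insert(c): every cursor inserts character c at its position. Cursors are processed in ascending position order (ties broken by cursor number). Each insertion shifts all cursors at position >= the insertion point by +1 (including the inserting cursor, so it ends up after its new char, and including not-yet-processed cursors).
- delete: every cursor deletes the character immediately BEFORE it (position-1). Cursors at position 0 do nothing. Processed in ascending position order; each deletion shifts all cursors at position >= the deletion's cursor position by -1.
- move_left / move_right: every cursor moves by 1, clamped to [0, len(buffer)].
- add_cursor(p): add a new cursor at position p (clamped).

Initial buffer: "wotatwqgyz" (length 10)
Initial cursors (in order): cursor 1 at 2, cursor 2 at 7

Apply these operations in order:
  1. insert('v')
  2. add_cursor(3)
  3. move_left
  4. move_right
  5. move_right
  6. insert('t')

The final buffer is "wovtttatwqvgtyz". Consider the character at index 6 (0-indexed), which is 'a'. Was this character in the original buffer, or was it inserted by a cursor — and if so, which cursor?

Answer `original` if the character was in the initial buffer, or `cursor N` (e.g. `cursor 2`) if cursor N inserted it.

Answer: original

Derivation:
After op 1 (insert('v')): buffer="wovtatwqvgyz" (len 12), cursors c1@3 c2@9, authorship ..1.....2...
After op 2 (add_cursor(3)): buffer="wovtatwqvgyz" (len 12), cursors c1@3 c3@3 c2@9, authorship ..1.....2...
After op 3 (move_left): buffer="wovtatwqvgyz" (len 12), cursors c1@2 c3@2 c2@8, authorship ..1.....2...
After op 4 (move_right): buffer="wovtatwqvgyz" (len 12), cursors c1@3 c3@3 c2@9, authorship ..1.....2...
After op 5 (move_right): buffer="wovtatwqvgyz" (len 12), cursors c1@4 c3@4 c2@10, authorship ..1.....2...
After op 6 (insert('t')): buffer="wovtttatwqvgtyz" (len 15), cursors c1@6 c3@6 c2@13, authorship ..1.13....2.2..
Authorship (.=original, N=cursor N): . . 1 . 1 3 . . . . 2 . 2 . .
Index 6: author = original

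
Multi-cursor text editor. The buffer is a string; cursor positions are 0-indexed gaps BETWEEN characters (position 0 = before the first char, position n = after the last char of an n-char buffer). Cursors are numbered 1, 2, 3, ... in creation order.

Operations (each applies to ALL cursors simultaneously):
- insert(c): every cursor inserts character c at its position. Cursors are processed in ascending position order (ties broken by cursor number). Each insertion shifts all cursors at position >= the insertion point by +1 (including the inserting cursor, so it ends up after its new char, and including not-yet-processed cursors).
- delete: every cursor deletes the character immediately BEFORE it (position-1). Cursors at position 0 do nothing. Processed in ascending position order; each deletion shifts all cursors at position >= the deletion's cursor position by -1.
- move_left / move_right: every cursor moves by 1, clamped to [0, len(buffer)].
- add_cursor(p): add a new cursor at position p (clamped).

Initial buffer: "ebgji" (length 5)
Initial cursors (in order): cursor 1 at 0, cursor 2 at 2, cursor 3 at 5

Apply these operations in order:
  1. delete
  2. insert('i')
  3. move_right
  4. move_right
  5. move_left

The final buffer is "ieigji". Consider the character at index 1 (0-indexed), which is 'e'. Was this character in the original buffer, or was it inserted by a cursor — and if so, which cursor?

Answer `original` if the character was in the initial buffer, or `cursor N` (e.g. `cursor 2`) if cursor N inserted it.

Answer: original

Derivation:
After op 1 (delete): buffer="egj" (len 3), cursors c1@0 c2@1 c3@3, authorship ...
After op 2 (insert('i')): buffer="ieigji" (len 6), cursors c1@1 c2@3 c3@6, authorship 1.2..3
After op 3 (move_right): buffer="ieigji" (len 6), cursors c1@2 c2@4 c3@6, authorship 1.2..3
After op 4 (move_right): buffer="ieigji" (len 6), cursors c1@3 c2@5 c3@6, authorship 1.2..3
After op 5 (move_left): buffer="ieigji" (len 6), cursors c1@2 c2@4 c3@5, authorship 1.2..3
Authorship (.=original, N=cursor N): 1 . 2 . . 3
Index 1: author = original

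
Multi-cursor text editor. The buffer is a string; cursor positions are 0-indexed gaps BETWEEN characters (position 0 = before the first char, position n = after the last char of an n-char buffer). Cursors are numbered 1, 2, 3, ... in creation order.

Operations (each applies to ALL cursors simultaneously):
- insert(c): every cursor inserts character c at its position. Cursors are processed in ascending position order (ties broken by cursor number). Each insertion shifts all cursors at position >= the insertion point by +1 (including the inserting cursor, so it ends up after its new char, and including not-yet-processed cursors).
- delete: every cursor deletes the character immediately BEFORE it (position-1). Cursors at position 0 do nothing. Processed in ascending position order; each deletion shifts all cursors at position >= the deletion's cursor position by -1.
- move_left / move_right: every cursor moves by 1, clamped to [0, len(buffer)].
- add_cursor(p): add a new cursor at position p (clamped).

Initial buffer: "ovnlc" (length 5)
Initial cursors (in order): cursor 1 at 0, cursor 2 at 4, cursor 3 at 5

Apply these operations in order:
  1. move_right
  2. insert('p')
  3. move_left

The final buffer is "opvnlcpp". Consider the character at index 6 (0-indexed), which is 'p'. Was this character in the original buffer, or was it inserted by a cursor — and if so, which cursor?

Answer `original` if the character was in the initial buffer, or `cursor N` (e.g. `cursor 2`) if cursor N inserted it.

After op 1 (move_right): buffer="ovnlc" (len 5), cursors c1@1 c2@5 c3@5, authorship .....
After op 2 (insert('p')): buffer="opvnlcpp" (len 8), cursors c1@2 c2@8 c3@8, authorship .1....23
After op 3 (move_left): buffer="opvnlcpp" (len 8), cursors c1@1 c2@7 c3@7, authorship .1....23
Authorship (.=original, N=cursor N): . 1 . . . . 2 3
Index 6: author = 2

Answer: cursor 2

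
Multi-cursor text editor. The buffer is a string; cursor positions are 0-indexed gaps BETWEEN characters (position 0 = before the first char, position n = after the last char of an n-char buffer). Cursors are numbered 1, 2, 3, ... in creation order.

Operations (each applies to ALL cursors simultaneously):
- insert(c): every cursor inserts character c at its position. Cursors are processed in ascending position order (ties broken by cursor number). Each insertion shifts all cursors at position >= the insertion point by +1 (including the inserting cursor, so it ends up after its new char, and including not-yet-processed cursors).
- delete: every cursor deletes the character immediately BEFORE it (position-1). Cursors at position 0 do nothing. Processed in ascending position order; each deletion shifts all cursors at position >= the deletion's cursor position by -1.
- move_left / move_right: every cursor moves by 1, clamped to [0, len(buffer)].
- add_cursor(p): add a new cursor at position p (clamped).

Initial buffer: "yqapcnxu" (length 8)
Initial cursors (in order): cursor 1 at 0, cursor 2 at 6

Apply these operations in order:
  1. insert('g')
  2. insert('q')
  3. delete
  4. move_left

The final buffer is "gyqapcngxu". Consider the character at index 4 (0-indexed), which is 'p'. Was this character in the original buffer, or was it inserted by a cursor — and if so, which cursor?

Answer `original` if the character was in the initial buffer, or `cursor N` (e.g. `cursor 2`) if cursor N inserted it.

After op 1 (insert('g')): buffer="gyqapcngxu" (len 10), cursors c1@1 c2@8, authorship 1......2..
After op 2 (insert('q')): buffer="gqyqapcngqxu" (len 12), cursors c1@2 c2@10, authorship 11......22..
After op 3 (delete): buffer="gyqapcngxu" (len 10), cursors c1@1 c2@8, authorship 1......2..
After op 4 (move_left): buffer="gyqapcngxu" (len 10), cursors c1@0 c2@7, authorship 1......2..
Authorship (.=original, N=cursor N): 1 . . . . . . 2 . .
Index 4: author = original

Answer: original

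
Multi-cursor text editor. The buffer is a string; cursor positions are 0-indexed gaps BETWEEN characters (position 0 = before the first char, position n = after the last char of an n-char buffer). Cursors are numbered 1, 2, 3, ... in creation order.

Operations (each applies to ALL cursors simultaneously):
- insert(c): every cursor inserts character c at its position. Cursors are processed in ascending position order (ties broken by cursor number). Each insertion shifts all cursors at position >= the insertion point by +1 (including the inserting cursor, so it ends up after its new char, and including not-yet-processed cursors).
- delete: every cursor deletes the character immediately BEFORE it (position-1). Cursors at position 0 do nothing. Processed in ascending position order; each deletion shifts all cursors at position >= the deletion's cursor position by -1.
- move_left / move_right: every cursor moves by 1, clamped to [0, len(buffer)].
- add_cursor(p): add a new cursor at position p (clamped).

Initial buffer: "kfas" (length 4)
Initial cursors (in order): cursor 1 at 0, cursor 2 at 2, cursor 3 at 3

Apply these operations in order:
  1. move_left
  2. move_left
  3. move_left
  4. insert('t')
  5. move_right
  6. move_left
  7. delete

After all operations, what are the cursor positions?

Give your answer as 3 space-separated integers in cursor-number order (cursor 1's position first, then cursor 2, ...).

After op 1 (move_left): buffer="kfas" (len 4), cursors c1@0 c2@1 c3@2, authorship ....
After op 2 (move_left): buffer="kfas" (len 4), cursors c1@0 c2@0 c3@1, authorship ....
After op 3 (move_left): buffer="kfas" (len 4), cursors c1@0 c2@0 c3@0, authorship ....
After op 4 (insert('t')): buffer="tttkfas" (len 7), cursors c1@3 c2@3 c3@3, authorship 123....
After op 5 (move_right): buffer="tttkfas" (len 7), cursors c1@4 c2@4 c3@4, authorship 123....
After op 6 (move_left): buffer="tttkfas" (len 7), cursors c1@3 c2@3 c3@3, authorship 123....
After op 7 (delete): buffer="kfas" (len 4), cursors c1@0 c2@0 c3@0, authorship ....

Answer: 0 0 0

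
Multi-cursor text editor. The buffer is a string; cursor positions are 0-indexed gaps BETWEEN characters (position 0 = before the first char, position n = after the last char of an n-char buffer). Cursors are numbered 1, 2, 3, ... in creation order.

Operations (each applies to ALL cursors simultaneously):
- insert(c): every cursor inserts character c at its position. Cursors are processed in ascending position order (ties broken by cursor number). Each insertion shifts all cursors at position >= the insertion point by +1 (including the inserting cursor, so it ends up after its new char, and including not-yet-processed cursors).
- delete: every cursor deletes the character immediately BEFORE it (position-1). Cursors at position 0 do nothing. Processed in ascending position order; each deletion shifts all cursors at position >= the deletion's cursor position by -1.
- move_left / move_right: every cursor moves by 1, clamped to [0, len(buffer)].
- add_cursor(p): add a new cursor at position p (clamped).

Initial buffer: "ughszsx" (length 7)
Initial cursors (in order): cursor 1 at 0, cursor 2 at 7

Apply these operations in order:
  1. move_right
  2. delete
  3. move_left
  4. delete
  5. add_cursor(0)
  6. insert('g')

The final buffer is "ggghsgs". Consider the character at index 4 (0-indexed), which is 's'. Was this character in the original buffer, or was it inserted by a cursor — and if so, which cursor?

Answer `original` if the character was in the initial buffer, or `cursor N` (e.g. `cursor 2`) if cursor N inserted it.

Answer: original

Derivation:
After op 1 (move_right): buffer="ughszsx" (len 7), cursors c1@1 c2@7, authorship .......
After op 2 (delete): buffer="ghszs" (len 5), cursors c1@0 c2@5, authorship .....
After op 3 (move_left): buffer="ghszs" (len 5), cursors c1@0 c2@4, authorship .....
After op 4 (delete): buffer="ghss" (len 4), cursors c1@0 c2@3, authorship ....
After op 5 (add_cursor(0)): buffer="ghss" (len 4), cursors c1@0 c3@0 c2@3, authorship ....
After op 6 (insert('g')): buffer="ggghsgs" (len 7), cursors c1@2 c3@2 c2@6, authorship 13...2.
Authorship (.=original, N=cursor N): 1 3 . . . 2 .
Index 4: author = original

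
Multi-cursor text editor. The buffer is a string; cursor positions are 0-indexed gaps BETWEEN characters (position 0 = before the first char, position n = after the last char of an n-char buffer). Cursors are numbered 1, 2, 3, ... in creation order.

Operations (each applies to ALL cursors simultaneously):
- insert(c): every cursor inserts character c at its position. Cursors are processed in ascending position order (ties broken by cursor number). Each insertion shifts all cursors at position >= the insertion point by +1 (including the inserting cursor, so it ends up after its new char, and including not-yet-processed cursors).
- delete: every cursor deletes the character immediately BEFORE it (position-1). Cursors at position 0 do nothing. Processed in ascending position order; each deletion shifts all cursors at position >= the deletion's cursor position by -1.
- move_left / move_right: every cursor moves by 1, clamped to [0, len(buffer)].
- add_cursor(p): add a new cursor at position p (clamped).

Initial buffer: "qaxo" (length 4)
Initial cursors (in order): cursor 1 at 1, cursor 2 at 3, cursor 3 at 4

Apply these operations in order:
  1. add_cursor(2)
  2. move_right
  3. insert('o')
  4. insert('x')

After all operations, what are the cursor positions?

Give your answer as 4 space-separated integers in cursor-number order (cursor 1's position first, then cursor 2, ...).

Answer: 4 12 12 7

Derivation:
After op 1 (add_cursor(2)): buffer="qaxo" (len 4), cursors c1@1 c4@2 c2@3 c3@4, authorship ....
After op 2 (move_right): buffer="qaxo" (len 4), cursors c1@2 c4@3 c2@4 c3@4, authorship ....
After op 3 (insert('o')): buffer="qaoxoooo" (len 8), cursors c1@3 c4@5 c2@8 c3@8, authorship ..1.4.23
After op 4 (insert('x')): buffer="qaoxxoxoooxx" (len 12), cursors c1@4 c4@7 c2@12 c3@12, authorship ..11.44.2323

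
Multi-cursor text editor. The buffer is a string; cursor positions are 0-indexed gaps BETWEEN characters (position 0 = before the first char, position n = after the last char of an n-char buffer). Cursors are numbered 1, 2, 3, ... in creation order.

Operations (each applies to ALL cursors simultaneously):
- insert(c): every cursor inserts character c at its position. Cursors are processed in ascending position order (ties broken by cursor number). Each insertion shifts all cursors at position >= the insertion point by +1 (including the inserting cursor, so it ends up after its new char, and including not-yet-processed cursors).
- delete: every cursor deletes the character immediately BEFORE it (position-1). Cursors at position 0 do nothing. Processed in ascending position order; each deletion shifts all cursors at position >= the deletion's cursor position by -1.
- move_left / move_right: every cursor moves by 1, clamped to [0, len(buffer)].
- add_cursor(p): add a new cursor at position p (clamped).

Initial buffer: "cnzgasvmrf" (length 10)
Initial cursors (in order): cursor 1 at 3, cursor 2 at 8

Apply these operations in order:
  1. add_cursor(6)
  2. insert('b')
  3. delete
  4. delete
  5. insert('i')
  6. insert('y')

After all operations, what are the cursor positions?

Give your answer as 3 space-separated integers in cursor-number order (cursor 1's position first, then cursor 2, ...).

After op 1 (add_cursor(6)): buffer="cnzgasvmrf" (len 10), cursors c1@3 c3@6 c2@8, authorship ..........
After op 2 (insert('b')): buffer="cnzbgasbvmbrf" (len 13), cursors c1@4 c3@8 c2@11, authorship ...1...3..2..
After op 3 (delete): buffer="cnzgasvmrf" (len 10), cursors c1@3 c3@6 c2@8, authorship ..........
After op 4 (delete): buffer="cngavrf" (len 7), cursors c1@2 c3@4 c2@5, authorship .......
After op 5 (insert('i')): buffer="cnigaivirf" (len 10), cursors c1@3 c3@6 c2@8, authorship ..1..3.2..
After op 6 (insert('y')): buffer="cniygaiyviyrf" (len 13), cursors c1@4 c3@8 c2@11, authorship ..11..33.22..

Answer: 4 11 8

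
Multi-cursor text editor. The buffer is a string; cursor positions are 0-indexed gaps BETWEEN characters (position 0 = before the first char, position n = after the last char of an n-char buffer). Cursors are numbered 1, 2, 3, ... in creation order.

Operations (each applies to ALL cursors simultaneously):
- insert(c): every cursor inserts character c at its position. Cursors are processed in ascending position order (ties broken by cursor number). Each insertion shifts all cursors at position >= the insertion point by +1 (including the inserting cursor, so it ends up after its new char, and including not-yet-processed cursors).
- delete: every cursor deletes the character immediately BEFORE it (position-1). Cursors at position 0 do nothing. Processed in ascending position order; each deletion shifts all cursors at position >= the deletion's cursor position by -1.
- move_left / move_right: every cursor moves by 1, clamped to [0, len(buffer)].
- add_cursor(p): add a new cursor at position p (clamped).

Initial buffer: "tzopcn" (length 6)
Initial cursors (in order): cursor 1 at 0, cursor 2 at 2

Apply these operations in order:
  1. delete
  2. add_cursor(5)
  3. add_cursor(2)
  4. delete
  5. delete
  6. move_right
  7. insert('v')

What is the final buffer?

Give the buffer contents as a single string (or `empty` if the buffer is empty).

After op 1 (delete): buffer="topcn" (len 5), cursors c1@0 c2@1, authorship .....
After op 2 (add_cursor(5)): buffer="topcn" (len 5), cursors c1@0 c2@1 c3@5, authorship .....
After op 3 (add_cursor(2)): buffer="topcn" (len 5), cursors c1@0 c2@1 c4@2 c3@5, authorship .....
After op 4 (delete): buffer="pc" (len 2), cursors c1@0 c2@0 c4@0 c3@2, authorship ..
After op 5 (delete): buffer="p" (len 1), cursors c1@0 c2@0 c4@0 c3@1, authorship .
After op 6 (move_right): buffer="p" (len 1), cursors c1@1 c2@1 c3@1 c4@1, authorship .
After op 7 (insert('v')): buffer="pvvvv" (len 5), cursors c1@5 c2@5 c3@5 c4@5, authorship .1234

Answer: pvvvv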